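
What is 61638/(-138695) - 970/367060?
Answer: -2275937843/5090938670 ≈ -0.44706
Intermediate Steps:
61638/(-138695) - 970/367060 = 61638*(-1/138695) - 970*1/367060 = -61638/138695 - 97/36706 = -2275937843/5090938670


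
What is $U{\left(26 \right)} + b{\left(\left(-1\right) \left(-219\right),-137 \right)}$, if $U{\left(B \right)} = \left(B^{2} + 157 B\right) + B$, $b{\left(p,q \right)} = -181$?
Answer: $4603$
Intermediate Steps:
$U{\left(B \right)} = B^{2} + 158 B$
$U{\left(26 \right)} + b{\left(\left(-1\right) \left(-219\right),-137 \right)} = 26 \left(158 + 26\right) - 181 = 26 \cdot 184 - 181 = 4784 - 181 = 4603$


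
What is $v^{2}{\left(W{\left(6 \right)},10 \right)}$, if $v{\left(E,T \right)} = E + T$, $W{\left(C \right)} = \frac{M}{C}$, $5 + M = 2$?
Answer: $\frac{361}{4} \approx 90.25$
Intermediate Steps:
$M = -3$ ($M = -5 + 2 = -3$)
$W{\left(C \right)} = - \frac{3}{C}$
$v^{2}{\left(W{\left(6 \right)},10 \right)} = \left(- \frac{3}{6} + 10\right)^{2} = \left(\left(-3\right) \frac{1}{6} + 10\right)^{2} = \left(- \frac{1}{2} + 10\right)^{2} = \left(\frac{19}{2}\right)^{2} = \frac{361}{4}$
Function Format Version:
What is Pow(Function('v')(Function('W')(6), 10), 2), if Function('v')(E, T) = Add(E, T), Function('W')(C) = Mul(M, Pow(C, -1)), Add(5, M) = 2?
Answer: Rational(361, 4) ≈ 90.250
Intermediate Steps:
M = -3 (M = Add(-5, 2) = -3)
Function('W')(C) = Mul(-3, Pow(C, -1))
Pow(Function('v')(Function('W')(6), 10), 2) = Pow(Add(Mul(-3, Pow(6, -1)), 10), 2) = Pow(Add(Mul(-3, Rational(1, 6)), 10), 2) = Pow(Add(Rational(-1, 2), 10), 2) = Pow(Rational(19, 2), 2) = Rational(361, 4)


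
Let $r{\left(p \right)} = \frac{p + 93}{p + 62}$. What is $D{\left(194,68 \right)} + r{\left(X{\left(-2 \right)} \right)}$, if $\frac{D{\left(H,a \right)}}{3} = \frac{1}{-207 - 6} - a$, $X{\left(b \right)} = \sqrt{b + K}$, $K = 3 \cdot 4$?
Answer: $- \frac{388217}{1917} - \frac{31 \sqrt{10}}{3834} \approx -202.54$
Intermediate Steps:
$K = 12$
$X{\left(b \right)} = \sqrt{12 + b}$ ($X{\left(b \right)} = \sqrt{b + 12} = \sqrt{12 + b}$)
$D{\left(H,a \right)} = - \frac{1}{71} - 3 a$ ($D{\left(H,a \right)} = 3 \left(\frac{1}{-207 - 6} - a\right) = 3 \left(\frac{1}{-213} - a\right) = 3 \left(- \frac{1}{213} - a\right) = - \frac{1}{71} - 3 a$)
$r{\left(p \right)} = \frac{93 + p}{62 + p}$
$D{\left(194,68 \right)} + r{\left(X{\left(-2 \right)} \right)} = \left(- \frac{1}{71} - 204\right) + \frac{93 + \sqrt{12 - 2}}{62 + \sqrt{12 - 2}} = \left(- \frac{1}{71} - 204\right) + \frac{93 + \sqrt{10}}{62 + \sqrt{10}} = - \frac{14485}{71} + \frac{93 + \sqrt{10}}{62 + \sqrt{10}}$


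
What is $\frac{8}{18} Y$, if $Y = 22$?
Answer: $\frac{88}{9} \approx 9.7778$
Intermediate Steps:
$\frac{8}{18} Y = \frac{8}{18} \cdot 22 = 8 \cdot \frac{1}{18} \cdot 22 = \frac{4}{9} \cdot 22 = \frac{88}{9}$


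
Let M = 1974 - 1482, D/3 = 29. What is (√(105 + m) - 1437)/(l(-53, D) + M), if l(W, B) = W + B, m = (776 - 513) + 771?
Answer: -1437/526 + √1139/526 ≈ -2.6678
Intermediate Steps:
m = 1034 (m = 263 + 771 = 1034)
D = 87 (D = 3*29 = 87)
l(W, B) = B + W
M = 492
(√(105 + m) - 1437)/(l(-53, D) + M) = (√(105 + 1034) - 1437)/((87 - 53) + 492) = (√1139 - 1437)/(34 + 492) = (-1437 + √1139)/526 = (-1437 + √1139)*(1/526) = -1437/526 + √1139/526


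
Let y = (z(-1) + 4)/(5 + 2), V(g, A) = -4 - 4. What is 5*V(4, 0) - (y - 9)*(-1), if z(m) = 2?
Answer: -337/7 ≈ -48.143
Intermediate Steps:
V(g, A) = -8
y = 6/7 (y = (2 + 4)/(5 + 2) = 6/7 ≈ 0.85714)
5*V(4, 0) - (y - 9)*(-1) = 5*(-8) - (6/7 - 9)*(-1) = -40 - (-57)*(-1)/7 = -40 - 1*57/7 = -40 - 57/7 = -337/7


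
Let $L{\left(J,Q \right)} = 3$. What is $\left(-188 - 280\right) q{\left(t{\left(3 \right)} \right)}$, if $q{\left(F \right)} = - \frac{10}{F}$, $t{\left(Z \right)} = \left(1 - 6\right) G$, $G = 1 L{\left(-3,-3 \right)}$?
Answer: $-312$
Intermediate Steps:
$G = 3$ ($G = 1 \cdot 3 = 3$)
$t{\left(Z \right)} = -15$ ($t{\left(Z \right)} = \left(1 - 6\right) 3 = \left(-5\right) 3 = -15$)
$\left(-188 - 280\right) q{\left(t{\left(3 \right)} \right)} = \left(-188 - 280\right) \left(- \frac{10}{-15}\right) = - 468 \left(\left(-10\right) \left(- \frac{1}{15}\right)\right) = \left(-468\right) \frac{2}{3} = -312$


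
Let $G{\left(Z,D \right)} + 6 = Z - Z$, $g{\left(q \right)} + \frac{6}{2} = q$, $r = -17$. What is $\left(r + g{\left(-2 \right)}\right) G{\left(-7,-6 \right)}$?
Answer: $132$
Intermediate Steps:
$g{\left(q \right)} = -3 + q$
$G{\left(Z,D \right)} = -6$ ($G{\left(Z,D \right)} = -6 + \left(Z - Z\right) = -6 + 0 = -6$)
$\left(r + g{\left(-2 \right)}\right) G{\left(-7,-6 \right)} = \left(-17 - 5\right) \left(-6\right) = \left(-22\right) \left(-6\right) = 132$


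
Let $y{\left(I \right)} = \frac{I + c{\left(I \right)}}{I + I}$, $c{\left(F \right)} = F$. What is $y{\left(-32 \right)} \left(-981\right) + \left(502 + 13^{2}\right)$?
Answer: $-310$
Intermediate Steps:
$y{\left(I \right)} = 1$ ($y{\left(I \right)} = \frac{I + I}{I + I} = \frac{2 I}{2 I} = 2 I \frac{1}{2 I} = 1$)
$y{\left(-32 \right)} \left(-981\right) + \left(502 + 13^{2}\right) = 1 \left(-981\right) + \left(502 + 13^{2}\right) = -981 + \left(502 + 169\right) = -981 + 671 = -310$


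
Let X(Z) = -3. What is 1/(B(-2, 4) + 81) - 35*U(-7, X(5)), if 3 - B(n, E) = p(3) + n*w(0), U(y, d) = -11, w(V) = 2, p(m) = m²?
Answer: 30416/79 ≈ 385.01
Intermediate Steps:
B(n, E) = -6 - 2*n (B(n, E) = 3 - (3² + n*2) = 3 - (9 + 2*n) = 3 + (-9 - 2*n) = -6 - 2*n)
1/(B(-2, 4) + 81) - 35*U(-7, X(5)) = 1/((-6 - 2*(-2)) + 81) - 35*(-11) = 1/((-6 + 4) + 81) + 385 = 1/(-2 + 81) + 385 = 1/79 + 385 = 30416/79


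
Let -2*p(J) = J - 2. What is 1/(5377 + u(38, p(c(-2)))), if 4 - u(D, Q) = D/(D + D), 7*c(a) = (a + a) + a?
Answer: 2/10761 ≈ 0.00018586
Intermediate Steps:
c(a) = 3*a/7 (c(a) = ((a + a) + a)/7 = (2*a + a)/7 = (3*a)/7 = 3*a/7)
p(J) = 1 - J/2 (p(J) = -(J - 2)/2 = -(-2 + J)/2 = 1 - J/2)
u(D, Q) = 7/2 (u(D, Q) = 4 - D/(D + D) = 4 - D/(2*D) = 4 - D*1/(2*D) = 4 - 1*½ = 4 - ½ = 7/2)
1/(5377 + u(38, p(c(-2)))) = 1/(5377 + 7/2) = 1/(10761/2) = 2/10761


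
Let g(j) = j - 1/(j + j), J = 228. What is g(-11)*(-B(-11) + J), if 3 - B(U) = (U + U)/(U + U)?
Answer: -27233/11 ≈ -2475.7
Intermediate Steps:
B(U) = 2 (B(U) = 3 - (U + U)/(U + U) = 3 - 2*U/(2*U) = 3 - 2*U*1/(2*U) = 3 - 1*1 = 3 - 1 = 2)
g(j) = j - 1/(2*j)
g(-11)*(-B(-11) + J) = (-11 - 1/2/(-11))*(-1*2 + 228) = (-11 - 1/2*(-1/11))*(-2 + 228) = (-11 + 1/22)*226 = -241/22*226 = -27233/11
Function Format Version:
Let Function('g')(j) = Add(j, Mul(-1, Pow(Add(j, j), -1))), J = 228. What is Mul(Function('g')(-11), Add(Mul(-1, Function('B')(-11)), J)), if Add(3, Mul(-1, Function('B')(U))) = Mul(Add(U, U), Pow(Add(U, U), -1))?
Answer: Rational(-27233, 11) ≈ -2475.7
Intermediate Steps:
Function('B')(U) = 2 (Function('B')(U) = Add(3, Mul(-1, Mul(Add(U, U), Pow(Add(U, U), -1)))) = Add(3, Mul(-1, Mul(Mul(2, U), Pow(Mul(2, U), -1)))) = Add(3, Mul(-1, Mul(Mul(2, U), Mul(Rational(1, 2), Pow(U, -1))))) = Add(3, Mul(-1, 1)) = Add(3, -1) = 2)
Function('g')(j) = Add(j, Mul(Rational(-1, 2), Pow(j, -1))) (Function('g')(j) = Add(j, Mul(-1, Pow(Mul(2, j), -1))) = Add(j, Mul(-1, Mul(Rational(1, 2), Pow(j, -1)))) = Add(j, Mul(Rational(-1, 2), Pow(j, -1))))
Mul(Function('g')(-11), Add(Mul(-1, Function('B')(-11)), J)) = Mul(Add(-11, Mul(Rational(-1, 2), Pow(-11, -1))), Add(Mul(-1, 2), 228)) = Mul(Add(-11, Mul(Rational(-1, 2), Rational(-1, 11))), Add(-2, 228)) = Mul(Add(-11, Rational(1, 22)), 226) = Mul(Rational(-241, 22), 226) = Rational(-27233, 11)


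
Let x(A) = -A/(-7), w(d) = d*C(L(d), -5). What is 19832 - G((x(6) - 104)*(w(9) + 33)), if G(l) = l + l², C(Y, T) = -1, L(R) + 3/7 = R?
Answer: -299166520/49 ≈ -6.1054e+6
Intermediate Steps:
L(R) = -3/7 + R
w(d) = -d (w(d) = d*(-1) = -d)
x(A) = A/7 (x(A) = -A*(-⅐) = A/7)
19832 - G((x(6) - 104)*(w(9) + 33)) = 19832 - ((⅐)*6 - 104)*(-1*9 + 33)*(1 + ((⅐)*6 - 104)*(-1*9 + 33)) = 19832 - (6/7 - 104)*(-9 + 33)*(1 + (6/7 - 104)*(-9 + 33)) = 19832 - (-722/7*24)*(1 - 722/7*24) = 19832 - (-17328)*(1 - 17328/7)/7 = 19832 - (-17328)*(-17321)/(7*7) = 19832 - 1*300138288/49 = 19832 - 300138288/49 = -299166520/49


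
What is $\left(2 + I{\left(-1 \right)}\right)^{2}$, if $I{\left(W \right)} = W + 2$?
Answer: $9$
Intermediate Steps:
$I{\left(W \right)} = 2 + W$
$\left(2 + I{\left(-1 \right)}\right)^{2} = \left(2 + \left(2 - 1\right)\right)^{2} = \left(2 + 1\right)^{2} = 3^{2} = 9$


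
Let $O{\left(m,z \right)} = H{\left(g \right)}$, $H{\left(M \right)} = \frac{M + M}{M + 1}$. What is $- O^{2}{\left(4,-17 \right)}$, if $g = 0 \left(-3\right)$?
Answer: $0$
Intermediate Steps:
$g = 0$
$H{\left(M \right)} = \frac{2 M}{1 + M}$
$O{\left(m,z \right)} = 0$ ($O{\left(m,z \right)} = 2 \cdot 0 \frac{1}{1 + 0} = 2 \cdot 0 \cdot 1^{-1} = 2 \cdot 0 \cdot 1 = 0$)
$- O^{2}{\left(4,-17 \right)} = - 0^{2} = \left(-1\right) 0 = 0$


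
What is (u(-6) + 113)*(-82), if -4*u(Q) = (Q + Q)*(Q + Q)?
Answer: -6314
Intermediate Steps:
u(Q) = -Q**2 (u(Q) = -(Q + Q)*(Q + Q)/4 = -2*Q*2*Q/4 = -Q**2)
(u(-6) + 113)*(-82) = (-1*(-6)**2 + 113)*(-82) = (-1*36 + 113)*(-82) = (-36 + 113)*(-82) = 77*(-82) = -6314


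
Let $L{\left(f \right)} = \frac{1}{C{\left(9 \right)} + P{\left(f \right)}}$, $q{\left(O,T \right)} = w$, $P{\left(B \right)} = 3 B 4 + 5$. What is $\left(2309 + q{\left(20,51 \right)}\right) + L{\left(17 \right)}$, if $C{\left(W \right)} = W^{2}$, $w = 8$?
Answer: $\frac{671931}{290} \approx 2317.0$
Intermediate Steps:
$P{\left(B \right)} = 5 + 12 B$ ($P{\left(B \right)} = 12 B + 5 = 5 + 12 B$)
$q{\left(O,T \right)} = 8$
$L{\left(f \right)} = \frac{1}{86 + 12 f}$ ($L{\left(f \right)} = \frac{1}{9^{2} + \left(5 + 12 f\right)} = \frac{1}{81 + \left(5 + 12 f\right)} = \frac{1}{86 + 12 f}$)
$\left(2309 + q{\left(20,51 \right)}\right) + L{\left(17 \right)} = \left(2309 + 8\right) + \frac{1}{2 \left(43 + 6 \cdot 17\right)} = 2317 + \frac{1}{2 \left(43 + 102\right)} = 2317 + \frac{1}{2 \cdot 145} = 2317 + \frac{1}{2} \cdot \frac{1}{145} = 2317 + \frac{1}{290} = \frac{671931}{290}$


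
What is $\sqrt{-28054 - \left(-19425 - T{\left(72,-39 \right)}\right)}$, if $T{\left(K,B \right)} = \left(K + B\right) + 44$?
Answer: $2 i \sqrt{2138} \approx 92.477 i$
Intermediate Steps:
$T{\left(K,B \right)} = 44 + B + K$ ($T{\left(K,B \right)} = \left(B + K\right) + 44 = 44 + B + K$)
$\sqrt{-28054 - \left(-19425 - T{\left(72,-39 \right)}\right)} = \sqrt{-28054 + \left(\left(\left(-1771 - 3764\right) + \left(44 - 39 + 72\right)\right) - -24960\right)} = \sqrt{-28054 + \left(\left(-5535 + 77\right) + 24960\right)} = \sqrt{-28054 + \left(-5458 + 24960\right)} = \sqrt{-28054 + 19502} = \sqrt{-8552} = 2 i \sqrt{2138}$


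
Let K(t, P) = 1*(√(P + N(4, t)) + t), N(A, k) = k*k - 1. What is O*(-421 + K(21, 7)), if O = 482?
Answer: -192800 + 482*√447 ≈ -1.8261e+5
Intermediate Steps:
N(A, k) = -1 + k² (N(A, k) = k² - 1 = -1 + k²)
K(t, P) = t + √(-1 + P + t²) (K(t, P) = 1*(√(P + (-1 + t²)) + t) = 1*(√(-1 + P + t²) + t) = 1*(t + √(-1 + P + t²)) = t + √(-1 + P + t²))
O*(-421 + K(21, 7)) = 482*(-421 + (21 + √(-1 + 7 + 21²))) = 482*(-421 + (21 + √(-1 + 7 + 441))) = 482*(-421 + (21 + √447)) = 482*(-400 + √447) = -192800 + 482*√447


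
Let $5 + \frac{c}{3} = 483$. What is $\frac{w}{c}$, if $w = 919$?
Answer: $\frac{919}{1434} \approx 0.64086$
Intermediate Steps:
$c = 1434$ ($c = -15 + 3 \cdot 483 = -15 + 1449 = 1434$)
$\frac{w}{c} = \frac{919}{1434}$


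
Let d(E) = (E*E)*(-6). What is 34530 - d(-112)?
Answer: 109794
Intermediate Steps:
d(E) = -6*E**2 (d(E) = E**2*(-6) = -6*E**2)
34530 - d(-112) = 34530 - (-6)*(-112)**2 = 34530 - (-6)*12544 = 34530 - 1*(-75264) = 34530 + 75264 = 109794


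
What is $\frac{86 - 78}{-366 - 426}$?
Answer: $- \frac{1}{99} \approx -0.010101$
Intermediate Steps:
$\frac{86 - 78}{-366 - 426} = \frac{8}{-792} = 8 \left(- \frac{1}{792}\right) = - \frac{1}{99}$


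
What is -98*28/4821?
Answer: -2744/4821 ≈ -0.56918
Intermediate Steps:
-98*28/4821 = -2744*1/4821 = -2744/4821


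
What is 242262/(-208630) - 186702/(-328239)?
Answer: -6761366393/11413417095 ≈ -0.59241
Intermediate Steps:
242262/(-208630) - 186702/(-328239) = 242262*(-1/208630) - 186702*(-1/328239) = -121131/104315 + 62234/109413 = -6761366393/11413417095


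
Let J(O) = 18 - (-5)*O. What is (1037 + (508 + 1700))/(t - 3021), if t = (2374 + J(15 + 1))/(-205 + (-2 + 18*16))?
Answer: -87615/80743 ≈ -1.0851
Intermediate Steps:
J(O) = 18 + 5*O
t = 824/27 (t = (2374 + (18 + 5*(15 + 1)))/(-205 + (-2 + 18*16)) = (2374 + (18 + 5*16))/(-205 + (-2 + 288)) = (2374 + (18 + 80))/(-205 + 286) = (2374 + 98)/81 = 2472*(1/81) = 824/27 ≈ 30.519)
(1037 + (508 + 1700))/(t - 3021) = (1037 + (508 + 1700))/(824/27 - 3021) = (1037 + 2208)/(-80743/27) = 3245*(-27/80743) = -87615/80743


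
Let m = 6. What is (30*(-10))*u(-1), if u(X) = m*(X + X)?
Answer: 3600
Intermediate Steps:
u(X) = 12*X (u(X) = 6*(X + X) = 6*(2*X) = 12*X)
(30*(-10))*u(-1) = (30*(-10))*(12*(-1)) = -300*(-12) = 3600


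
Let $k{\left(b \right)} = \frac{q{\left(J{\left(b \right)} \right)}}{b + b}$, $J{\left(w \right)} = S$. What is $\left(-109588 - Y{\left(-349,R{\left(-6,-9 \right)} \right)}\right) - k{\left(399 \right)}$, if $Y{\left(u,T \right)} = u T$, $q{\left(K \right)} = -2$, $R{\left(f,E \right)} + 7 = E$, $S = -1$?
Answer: $- \frac{45953627}{399} \approx -1.1517 \cdot 10^{5}$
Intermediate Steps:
$J{\left(w \right)} = -1$
$R{\left(f,E \right)} = -7 + E$
$Y{\left(u,T \right)} = T u$
$k{\left(b \right)} = - \frac{1}{b}$ ($k{\left(b \right)} = \frac{1}{b + b} \left(-2\right) = \frac{1}{2 b} \left(-2\right) = - \frac{1}{b}$)
$\left(-109588 - Y{\left(-349,R{\left(-6,-9 \right)} \right)}\right) - k{\left(399 \right)} = \left(-109588 - \left(-7 - 9\right) \left(-349\right)\right) - - \frac{1}{399} = \left(-109588 - \left(-16\right) \left(-349\right)\right) - \left(-1\right) \frac{1}{399} = \left(-109588 - 5584\right) - - \frac{1}{399} = \left(-109588 - 5584\right) + \frac{1}{399} = -115172 + \frac{1}{399} = - \frac{45953627}{399}$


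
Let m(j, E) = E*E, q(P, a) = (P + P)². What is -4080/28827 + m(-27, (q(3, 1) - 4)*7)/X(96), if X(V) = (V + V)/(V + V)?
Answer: 482139824/9609 ≈ 50176.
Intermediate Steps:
q(P, a) = 4*P² (q(P, a) = (2*P)² = 4*P²)
X(V) = 1 (X(V) = (2*V)/((2*V)) = (2*V)*(1/(2*V)) = 1)
m(j, E) = E²
-4080/28827 + m(-27, (q(3, 1) - 4)*7)/X(96) = -4080/28827 + ((4*3² - 4)*7)²/1 = -4080*1/28827 + ((4*9 - 4)*7)²*1 = -1360/9609 + ((36 - 4)*7)²*1 = -1360/9609 + (32*7)²*1 = -1360/9609 + 224²*1 = -1360/9609 + 50176*1 = -1360/9609 + 50176 = 482139824/9609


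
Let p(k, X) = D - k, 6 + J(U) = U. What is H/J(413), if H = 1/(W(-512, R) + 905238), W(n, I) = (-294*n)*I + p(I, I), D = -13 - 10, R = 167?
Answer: 1/10599592168 ≈ 9.4343e-11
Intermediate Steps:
J(U) = -6 + U
D = -23
p(k, X) = -23 - k
W(n, I) = -23 - I - 294*I*n (W(n, I) = (-294*n)*I + (-23 - I) = -294*I*n + (-23 - I) = -23 - I - 294*I*n)
H = 1/26043224 (H = 1/((-23 - 1*167 - 294*167*(-512)) + 905238) = 1/((-23 - 167 + 25138176) + 905238) = 1/(25137986 + 905238) = 1/26043224 ≈ 3.8398e-8)
H/J(413) = 1/(26043224*(-6 + 413)) = (1/26043224)/407 = (1/26043224)*(1/407) = 1/10599592168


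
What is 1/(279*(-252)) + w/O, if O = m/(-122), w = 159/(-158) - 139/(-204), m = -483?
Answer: -178287895/2171743812 ≈ -0.082094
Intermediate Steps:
w = -5237/16116 (w = 159*(-1/158) - 139*(-1/204) = -159/158 + 139/204 = -5237/16116 ≈ -0.32496)
O = 483/122 (O = -483/(-122) = -483*(-1/122) = 483/122 ≈ 3.9590)
1/(279*(-252)) + w/O = 1/(279*(-252)) - 5237/(16116*483/122) = (1/279)*(-1/252) - 5237/16116*122/483 = -1/70308 - 319457/3892014 = -178287895/2171743812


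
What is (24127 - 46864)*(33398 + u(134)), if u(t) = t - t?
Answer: -759370326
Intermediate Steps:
u(t) = 0
(24127 - 46864)*(33398 + u(134)) = (24127 - 46864)*(33398 + 0) = -22737*33398 = -759370326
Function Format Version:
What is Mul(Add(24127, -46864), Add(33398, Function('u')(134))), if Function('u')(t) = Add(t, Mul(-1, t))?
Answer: -759370326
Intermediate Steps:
Function('u')(t) = 0
Mul(Add(24127, -46864), Add(33398, Function('u')(134))) = Mul(Add(24127, -46864), Add(33398, 0)) = Mul(-22737, 33398) = -759370326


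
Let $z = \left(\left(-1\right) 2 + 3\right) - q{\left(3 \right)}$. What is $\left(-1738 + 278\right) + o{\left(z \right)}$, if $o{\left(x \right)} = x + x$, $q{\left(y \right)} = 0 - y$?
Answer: $-1452$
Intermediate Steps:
$q{\left(y \right)} = - y$
$z = 4$ ($z = \left(\left(-1\right) 2 + 3\right) - \left(-1\right) 3 = \left(-2 + 3\right) - -3 = 1 + 3 = 4$)
$o{\left(x \right)} = 2 x$
$\left(-1738 + 278\right) + o{\left(z \right)} = \left(-1738 + 278\right) + 2 \cdot 4 = -1460 + 8 = -1452$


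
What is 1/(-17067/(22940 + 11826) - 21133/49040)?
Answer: -852462320/785837779 ≈ -1.0848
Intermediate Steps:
1/(-17067/(22940 + 11826) - 21133/49040) = 1/(-17067/34766 - 21133*1/49040) = 1/(-17067*1/34766 - 21133/49040) = 1/(-17067/34766 - 21133/49040) = 1/(-785837779/852462320) = -852462320/785837779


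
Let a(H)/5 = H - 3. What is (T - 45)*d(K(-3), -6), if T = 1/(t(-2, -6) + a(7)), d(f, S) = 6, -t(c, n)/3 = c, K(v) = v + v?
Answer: -3507/13 ≈ -269.77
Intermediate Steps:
a(H) = -15 + 5*H (a(H) = 5*(H - 3) = 5*(-3 + H) = -15 + 5*H)
K(v) = 2*v
t(c, n) = -3*c
T = 1/26 (T = 1/(-3*(-2) + (-15 + 5*7)) = 1/(6 + (-15 + 35)) = 1/(6 + 20) = 1/26 ≈ 0.038462)
(T - 45)*d(K(-3), -6) = (1/26 - 45)*6 = -1169/26*6 = -3507/13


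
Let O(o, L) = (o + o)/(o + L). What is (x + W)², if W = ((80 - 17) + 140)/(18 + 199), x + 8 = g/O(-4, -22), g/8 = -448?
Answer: 130542748249/961 ≈ 1.3584e+8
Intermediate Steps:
g = -3584 (g = 8*(-448) = -3584)
O(o, L) = 2*o/(L + o) (O(o, L) = (2*o)/(L + o) = 2*o/(L + o))
x = -11656 (x = -8 - 3584/(2*(-4)/(-22 - 4)) = -8 - 3584/(2*(-4)/(-26)) = -8 - 3584/(2*(-4)*(-1/26)) = -8 - 3584/4/13 = -8 - 3584*13/4 = -8 - 11648 = -11656)
W = 29/31 (W = (63 + 140)/217 = 203*(1/217) = 29/31 ≈ 0.93548)
(x + W)² = (-11656 + 29/31)² = (-361307/31)² = 130542748249/961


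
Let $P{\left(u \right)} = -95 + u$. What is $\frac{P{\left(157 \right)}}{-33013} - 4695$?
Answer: $- \frac{154996097}{33013} \approx -4695.0$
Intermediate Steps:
$\frac{P{\left(157 \right)}}{-33013} - 4695 = \frac{-95 + 157}{-33013} - 4695 = 62 \left(- \frac{1}{33013}\right) - 4695 = - \frac{62}{33013} - 4695 = - \frac{154996097}{33013}$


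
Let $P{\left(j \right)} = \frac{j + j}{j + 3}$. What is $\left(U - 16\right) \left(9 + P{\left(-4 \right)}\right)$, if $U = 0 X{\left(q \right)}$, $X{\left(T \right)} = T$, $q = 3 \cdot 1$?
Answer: $-272$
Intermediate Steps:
$q = 3$
$P{\left(j \right)} = \frac{2 j}{3 + j}$
$U = 0$ ($U = 0 \cdot 3 = 0$)
$\left(U - 16\right) \left(9 + P{\left(-4 \right)}\right) = \left(0 - 16\right) \left(9 + 2 \left(-4\right) \frac{1}{3 - 4}\right) = - 16 \left(9 + 2 \left(-4\right) \frac{1}{-1}\right) = - 16 \left(9 + 2 \left(-4\right) \left(-1\right)\right) = - 16 \left(9 + 8\right) = \left(-16\right) 17 = -272$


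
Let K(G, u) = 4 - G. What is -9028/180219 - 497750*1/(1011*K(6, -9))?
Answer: 4982541813/20244601 ≈ 246.12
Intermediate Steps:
-9028/180219 - 497750*1/(1011*K(6, -9)) = -9028/180219 - 497750*1/(1011*(4 - 1*6)) = -9028*1/180219 - 497750*1/(1011*(4 - 6)) = -9028/180219 - 497750/((-2*1011)) = -9028/180219 - 497750/(-2022) = -9028/180219 - 497750*(-1/2022) = -9028/180219 + 248875/1011 = 4982541813/20244601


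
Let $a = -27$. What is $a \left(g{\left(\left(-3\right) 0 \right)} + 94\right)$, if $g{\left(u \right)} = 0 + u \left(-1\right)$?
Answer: $-2538$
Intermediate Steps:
$g{\left(u \right)} = - u$ ($g{\left(u \right)} = 0 - u = - u$)
$a \left(g{\left(\left(-3\right) 0 \right)} + 94\right) = - 27 \left(- \left(-3\right) 0 + 94\right) = - 27 \left(\left(-1\right) 0 + 94\right) = - 27 \left(0 + 94\right) = \left(-27\right) 94 = -2538$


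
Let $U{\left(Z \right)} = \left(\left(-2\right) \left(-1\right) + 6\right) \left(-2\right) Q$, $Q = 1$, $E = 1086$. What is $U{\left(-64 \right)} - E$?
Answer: $-1102$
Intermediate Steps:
$U{\left(Z \right)} = -16$ ($U{\left(Z \right)} = \left(\left(-2\right) \left(-1\right) + 6\right) \left(-2\right) 1 = \left(2 + 6\right) \left(-2\right) 1 = 8 \left(-2\right) 1 = \left(-16\right) 1 = -16$)
$U{\left(-64 \right)} - E = -16 - 1086 = -1102$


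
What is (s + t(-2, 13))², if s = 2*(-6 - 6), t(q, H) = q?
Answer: 676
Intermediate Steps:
s = -24 (s = 2*(-12) = -24)
(s + t(-2, 13))² = (-24 - 2)² = (-26)² = 676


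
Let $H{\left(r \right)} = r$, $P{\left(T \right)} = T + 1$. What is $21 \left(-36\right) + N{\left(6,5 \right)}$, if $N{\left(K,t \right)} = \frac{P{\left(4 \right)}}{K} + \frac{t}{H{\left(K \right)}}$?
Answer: $- \frac{2263}{3} \approx -754.33$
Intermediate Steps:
$P{\left(T \right)} = 1 + T$
$N{\left(K,t \right)} = \frac{5}{K} + \frac{t}{K}$ ($N{\left(K,t \right)} = \frac{1 + 4}{K} + \frac{t}{K} = \frac{5}{K} + \frac{t}{K}$)
$21 \left(-36\right) + N{\left(6,5 \right)} = 21 \left(-36\right) + \frac{5 + 5}{6} = -756 + \frac{1}{6} \cdot 10 = -756 + \frac{5}{3} = - \frac{2263}{3}$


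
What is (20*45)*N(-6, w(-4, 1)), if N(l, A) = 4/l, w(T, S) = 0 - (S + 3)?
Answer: -600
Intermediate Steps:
w(T, S) = -3 - S (w(T, S) = 0 - (3 + S) = 0 + (-3 - S) = -3 - S)
(20*45)*N(-6, w(-4, 1)) = (20*45)*(4/(-6)) = 900*(4*(-1/6)) = 900*(-2/3) = -600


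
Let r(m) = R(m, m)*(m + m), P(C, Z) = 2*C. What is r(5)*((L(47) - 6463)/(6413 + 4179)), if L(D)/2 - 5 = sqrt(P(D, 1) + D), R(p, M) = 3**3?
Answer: -871155/5296 + 135*sqrt(141)/2648 ≈ -163.89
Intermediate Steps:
R(p, M) = 27
L(D) = 10 + 2*sqrt(3)*sqrt(D) (L(D) = 10 + 2*sqrt(2*D + D) = 10 + 2*sqrt(3*D) = 10 + 2*(sqrt(3)*sqrt(D)) = 10 + 2*sqrt(3)*sqrt(D))
r(m) = 54*m (r(m) = 27*(m + m) = 27*(2*m) = 54*m)
r(5)*((L(47) - 6463)/(6413 + 4179)) = (54*5)*(((10 + 2*sqrt(3)*sqrt(47)) - 6463)/(6413 + 4179)) = 270*(((10 + 2*sqrt(141)) - 6463)/10592) = 270*((-6453 + 2*sqrt(141))*(1/10592)) = 270*(-6453/10592 + sqrt(141)/5296) = -871155/5296 + 135*sqrt(141)/2648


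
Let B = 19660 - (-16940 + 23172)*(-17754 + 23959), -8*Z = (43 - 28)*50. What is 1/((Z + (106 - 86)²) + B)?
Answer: -4/154598375 ≈ -2.5874e-8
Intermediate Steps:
Z = -375/4 (Z = -(43 - 28)*50/8 = -15*50/8 = -⅛*750 = -375/4 ≈ -93.750)
B = -38649900 (B = 19660 - 6232*6205 = 19660 - 1*38669560 = 19660 - 38669560 = -38649900)
1/((Z + (106 - 86)²) + B) = 1/((-375/4 + (106 - 86)²) - 38649900) = 1/((-375/4 + 20²) - 38649900) = 1/((-375/4 + 400) - 38649900) = 1/(1225/4 - 38649900) = 1/(-154598375/4) = -4/154598375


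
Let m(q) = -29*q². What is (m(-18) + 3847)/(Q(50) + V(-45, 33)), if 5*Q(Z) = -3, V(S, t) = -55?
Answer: 27745/278 ≈ 99.802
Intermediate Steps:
Q(Z) = -⅗ (Q(Z) = (⅕)*(-3) = -⅗)
(m(-18) + 3847)/(Q(50) + V(-45, 33)) = (-29*(-18)² + 3847)/(-⅗ - 55) = (-29*324 + 3847)/(-278/5) = (-9396 + 3847)*(-5/278) = -5549*(-5/278) = 27745/278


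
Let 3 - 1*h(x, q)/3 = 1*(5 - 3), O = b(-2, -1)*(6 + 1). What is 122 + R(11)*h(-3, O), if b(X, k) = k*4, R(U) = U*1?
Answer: 155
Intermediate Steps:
R(U) = U
b(X, k) = 4*k
O = -28 (O = (4*(-1))*(6 + 1) = -4*7 = -28)
h(x, q) = 3 (h(x, q) = 9 - 3*(5 - 3) = 9 - 3*2 = 9 - 6 = 3)
122 + R(11)*h(-3, O) = 122 + 11*3 = 122 + 33 = 155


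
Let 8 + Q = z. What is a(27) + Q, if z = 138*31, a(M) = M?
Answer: 4297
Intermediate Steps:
z = 4278
Q = 4270 (Q = -8 + 4278 = 4270)
a(27) + Q = 27 + 4270 = 4297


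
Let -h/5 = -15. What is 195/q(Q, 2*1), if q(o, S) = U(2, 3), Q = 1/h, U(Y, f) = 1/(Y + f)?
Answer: 975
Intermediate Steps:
h = 75 (h = -5*(-15) = 75)
U(Y, f) = 1/(Y + f)
Q = 1/75 ≈ 0.013333
q(o, S) = ⅕ (q(o, S) = 1/(2 + 3) = 1/5 = ⅕)
195/q(Q, 2*1) = 195/(⅕) = 195*5 = 975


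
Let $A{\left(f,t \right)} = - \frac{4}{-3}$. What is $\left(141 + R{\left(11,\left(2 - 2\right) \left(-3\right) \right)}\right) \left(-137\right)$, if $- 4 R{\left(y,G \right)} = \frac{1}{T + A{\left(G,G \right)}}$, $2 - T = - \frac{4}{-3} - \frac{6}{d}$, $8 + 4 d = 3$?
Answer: $- \frac{1082437}{56} \approx -19329.0$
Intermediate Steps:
$d = - \frac{5}{4}$ ($d = -2 + \frac{1}{4} \cdot 3 = -2 + \frac{3}{4} = - \frac{5}{4} \approx -1.25$)
$A{\left(f,t \right)} = \frac{4}{3}$ ($A{\left(f,t \right)} = \left(-4\right) \left(- \frac{1}{3}\right) = \frac{4}{3}$)
$T = - \frac{62}{15}$ ($T = 2 - \left(- \frac{4}{-3} - \frac{6}{- \frac{5}{4}}\right) = 2 - \left(\left(-4\right) \left(- \frac{1}{3}\right) - - \frac{24}{5}\right) = 2 - \left(\frac{4}{3} + \frac{24}{5}\right) = 2 - \frac{92}{15} = - \frac{62}{15} \approx -4.1333$)
$R{\left(y,G \right)} = \frac{5}{56}$ ($R{\left(y,G \right)} = - \frac{1}{4 \left(- \frac{62}{15} + \frac{4}{3}\right)} = - \frac{1}{4 \left(- \frac{14}{5}\right)} = \left(- \frac{1}{4}\right) \left(- \frac{5}{14}\right) = \frac{5}{56}$)
$\left(141 + R{\left(11,\left(2 - 2\right) \left(-3\right) \right)}\right) \left(-137\right) = \left(141 + \frac{5}{56}\right) \left(-137\right) = \frac{7901}{56} \left(-137\right) = - \frac{1082437}{56}$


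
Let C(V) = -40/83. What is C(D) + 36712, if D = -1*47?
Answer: 3047056/83 ≈ 36712.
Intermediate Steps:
D = -47
C(V) = -40/83 (C(V) = -40*1/83 = -40/83)
C(D) + 36712 = -40/83 + 36712 = 3047056/83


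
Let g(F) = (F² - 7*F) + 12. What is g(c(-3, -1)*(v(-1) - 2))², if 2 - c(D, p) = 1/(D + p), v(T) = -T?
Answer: 275625/256 ≈ 1076.7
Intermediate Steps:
c(D, p) = 2 - 1/(D + p)
g(F) = 12 + F² - 7*F
g(c(-3, -1)*(v(-1) - 2))² = (12 + (((-1 + 2*(-3) + 2*(-1))/(-3 - 1))*(-1*(-1) - 2))² - 7*(-1 + 2*(-3) + 2*(-1))/(-3 - 1)*(-1*(-1) - 2))² = (12 + (((-1 - 6 - 2)/(-4))*(1 - 2))² - 7*(-1 - 6 - 2)/(-4)*(1 - 2))² = (12 + (-¼*(-9)*(-1))² - 7*(-¼*(-9))*(-1))² = (12 + ((9/4)*(-1))² - 63*(-1)/4)² = (12 + (-9/4)² - 7*(-9/4))² = (12 + 81/16 + 63/4)² = (525/16)² = 275625/256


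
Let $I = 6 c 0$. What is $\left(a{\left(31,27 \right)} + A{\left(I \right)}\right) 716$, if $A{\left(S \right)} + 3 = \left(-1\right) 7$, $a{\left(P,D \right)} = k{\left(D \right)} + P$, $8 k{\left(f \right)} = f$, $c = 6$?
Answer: $\frac{34905}{2} \approx 17453.0$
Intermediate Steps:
$k{\left(f \right)} = \frac{f}{8}$
$I = 0$ ($I = 6 \cdot 6 \cdot 0 = 36 \cdot 0 = 0$)
$a{\left(P,D \right)} = P + \frac{D}{8}$ ($a{\left(P,D \right)} = \frac{D}{8} + P = P + \frac{D}{8}$)
$A{\left(S \right)} = -10$ ($A{\left(S \right)} = -3 - 7 = -10$)
$\left(a{\left(31,27 \right)} + A{\left(I \right)}\right) 716 = \left(\left(31 + \frac{1}{8} \cdot 27\right) - 10\right) 716 = \left(\left(31 + \frac{27}{8}\right) - 10\right) 716 = \left(\frac{275}{8} - 10\right) 716 = \frac{195}{8} \cdot 716 = \frac{34905}{2}$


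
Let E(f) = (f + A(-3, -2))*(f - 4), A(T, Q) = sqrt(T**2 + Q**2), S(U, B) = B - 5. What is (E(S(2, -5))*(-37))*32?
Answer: -165760 + 16576*sqrt(13) ≈ -1.0599e+5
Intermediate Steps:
S(U, B) = -5 + B
A(T, Q) = sqrt(Q**2 + T**2)
E(f) = (-4 + f)*(f + sqrt(13)) (E(f) = (f + sqrt((-2)**2 + (-3)**2))*(f - 4) = (f + sqrt(4 + 9))*(-4 + f) = (f + sqrt(13))*(-4 + f) = (-4 + f)*(f + sqrt(13)))
(E(S(2, -5))*(-37))*32 = (((-5 - 5)**2 - 4*(-5 - 5) - 4*sqrt(13) + (-5 - 5)*sqrt(13))*(-37))*32 = (((-10)**2 - 4*(-10) - 4*sqrt(13) - 10*sqrt(13))*(-37))*32 = ((100 + 40 - 4*sqrt(13) - 10*sqrt(13))*(-37))*32 = ((140 - 14*sqrt(13))*(-37))*32 = (-5180 + 518*sqrt(13))*32 = -165760 + 16576*sqrt(13)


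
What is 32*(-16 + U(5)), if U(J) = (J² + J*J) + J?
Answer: 1248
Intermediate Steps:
U(J) = J + 2*J² (U(J) = (J² + J²) + J = 2*J² + J = J + 2*J²)
32*(-16 + U(5)) = 32*(-16 + 5*(1 + 2*5)) = 32*(-16 + 5*(1 + 10)) = 32*(-16 + 5*11) = 32*(-16 + 55) = 32*39 = 1248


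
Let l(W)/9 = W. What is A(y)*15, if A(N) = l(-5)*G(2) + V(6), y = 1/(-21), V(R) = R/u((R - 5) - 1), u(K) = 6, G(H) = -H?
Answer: 1365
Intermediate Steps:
l(W) = 9*W
V(R) = R/6
y = -1/21 ≈ -0.047619
A(N) = 91 (A(N) = (9*(-5))*(-1*2) + (⅙)*6 = -45*(-2) + 1 = 90 + 1 = 91)
A(y)*15 = 91*15 = 1365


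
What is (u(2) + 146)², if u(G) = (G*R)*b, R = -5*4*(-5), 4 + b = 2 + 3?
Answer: 119716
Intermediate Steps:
b = 1 (b = -4 + (2 + 3) = -4 + 5 = 1)
R = 100 (R = -20*(-5) = 100)
u(G) = 100*G (u(G) = (G*100)*1 = (100*G)*1 = 100*G)
(u(2) + 146)² = (100*2 + 146)² = (200 + 146)² = 346² = 119716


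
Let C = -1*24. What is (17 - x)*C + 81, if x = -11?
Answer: -591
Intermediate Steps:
C = -24
(17 - x)*C + 81 = (17 - 1*(-11))*(-24) + 81 = (17 + 11)*(-24) + 81 = 28*(-24) + 81 = -672 + 81 = -591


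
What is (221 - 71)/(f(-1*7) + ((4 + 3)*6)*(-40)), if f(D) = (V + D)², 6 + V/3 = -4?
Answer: -150/311 ≈ -0.48232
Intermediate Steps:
V = -30 (V = -18 + 3*(-4) = -18 - 12 = -30)
f(D) = (-30 + D)²
(221 - 71)/(f(-1*7) + ((4 + 3)*6)*(-40)) = (221 - 71)/((-30 - 1*7)² + ((4 + 3)*6)*(-40)) = 150/((-30 - 7)² + (7*6)*(-40)) = 150/((-37)² + 42*(-40)) = 150/(1369 - 1680) = 150/(-311) = 150*(-1/311) = -150/311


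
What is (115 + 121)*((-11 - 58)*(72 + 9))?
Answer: -1319004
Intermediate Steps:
(115 + 121)*((-11 - 58)*(72 + 9)) = 236*(-69*81) = 236*(-5589) = -1319004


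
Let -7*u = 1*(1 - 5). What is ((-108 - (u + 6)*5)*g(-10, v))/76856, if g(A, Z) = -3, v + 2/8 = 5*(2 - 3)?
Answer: 1479/268996 ≈ 0.0054982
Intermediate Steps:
v = -21/4 (v = -¼ + 5*(2 - 3) = -¼ + 5*(-1) = -¼ - 5 = -21/4 ≈ -5.2500)
u = 4/7 (u = -(1 - 5)/7 = -(-4)/7 = -⅐*(-4) = 4/7 ≈ 0.57143)
((-108 - (u + 6)*5)*g(-10, v))/76856 = ((-108 - (4/7 + 6)*5)*(-3))/76856 = ((-108 - 46*5/7)*(-3))*(1/76856) = ((-108 - 1*230/7)*(-3))*(1/76856) = ((-108 - 230/7)*(-3))*(1/76856) = -986/7*(-3)*(1/76856) = (2958/7)*(1/76856) = 1479/268996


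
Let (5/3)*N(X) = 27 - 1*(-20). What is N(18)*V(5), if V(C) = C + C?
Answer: 282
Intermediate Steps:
N(X) = 141/5 (N(X) = 3*(27 - 1*(-20))/5 = 3*(27 + 20)/5 = (⅗)*47 = 141/5)
V(C) = 2*C
N(18)*V(5) = 141*(2*5)/5 = (141/5)*10 = 282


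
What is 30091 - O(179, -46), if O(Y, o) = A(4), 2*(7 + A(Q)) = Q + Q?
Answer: 30094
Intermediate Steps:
A(Q) = -7 + Q (A(Q) = -7 + (Q + Q)/2 = -7 + (2*Q)/2 = -7 + Q)
O(Y, o) = -3 (O(Y, o) = -7 + 4 = -3)
30091 - O(179, -46) = 30091 - 1*(-3) = 30091 + 3 = 30094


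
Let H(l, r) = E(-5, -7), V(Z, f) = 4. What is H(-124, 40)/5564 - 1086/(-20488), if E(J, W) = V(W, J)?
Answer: 58889/1096108 ≈ 0.053726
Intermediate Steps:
E(J, W) = 4
H(l, r) = 4
H(-124, 40)/5564 - 1086/(-20488) = 4/5564 - 1086/(-20488) = 4*(1/5564) - 1086*(-1/20488) = 1/1391 + 543/10244 = 58889/1096108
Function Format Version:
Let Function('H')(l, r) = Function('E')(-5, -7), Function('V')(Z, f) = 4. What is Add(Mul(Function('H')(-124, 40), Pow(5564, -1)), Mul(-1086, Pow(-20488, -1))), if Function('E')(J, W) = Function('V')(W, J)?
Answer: Rational(58889, 1096108) ≈ 0.053726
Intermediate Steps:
Function('E')(J, W) = 4
Function('H')(l, r) = 4
Add(Mul(Function('H')(-124, 40), Pow(5564, -1)), Mul(-1086, Pow(-20488, -1))) = Add(Mul(4, Pow(5564, -1)), Mul(-1086, Pow(-20488, -1))) = Add(Mul(4, Rational(1, 5564)), Mul(-1086, Rational(-1, 20488))) = Add(Rational(1, 1391), Rational(543, 10244)) = Rational(58889, 1096108)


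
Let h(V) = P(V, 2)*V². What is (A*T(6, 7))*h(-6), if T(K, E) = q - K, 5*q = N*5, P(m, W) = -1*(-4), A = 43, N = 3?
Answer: -18576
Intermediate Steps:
P(m, W) = 4
q = 3 (q = (3*5)/5 = (⅕)*15 = 3)
T(K, E) = 3 - K
h(V) = 4*V²
(A*T(6, 7))*h(-6) = (43*(3 - 1*6))*(4*(-6)²) = (43*(3 - 6))*(4*36) = (43*(-3))*144 = -129*144 = -18576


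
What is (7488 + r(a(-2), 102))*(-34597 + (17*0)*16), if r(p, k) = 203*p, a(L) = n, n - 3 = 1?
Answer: -287155100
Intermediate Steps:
n = 4 (n = 3 + 1 = 4)
a(L) = 4
(7488 + r(a(-2), 102))*(-34597 + (17*0)*16) = (7488 + 203*4)*(-34597 + (17*0)*16) = (7488 + 812)*(-34597 + 0*16) = 8300*(-34597 + 0) = 8300*(-34597) = -287155100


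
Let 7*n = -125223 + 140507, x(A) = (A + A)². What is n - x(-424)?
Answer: -5018444/7 ≈ -7.1692e+5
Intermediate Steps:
x(A) = 4*A² (x(A) = (2*A)² = 4*A²)
n = 15284/7 (n = (-125223 + 140507)/7 = (⅐)*15284 = 15284/7 ≈ 2183.4)
n - x(-424) = 15284/7 - 4*(-424)² = 15284/7 - 4*179776 = 15284/7 - 1*719104 = 15284/7 - 719104 = -5018444/7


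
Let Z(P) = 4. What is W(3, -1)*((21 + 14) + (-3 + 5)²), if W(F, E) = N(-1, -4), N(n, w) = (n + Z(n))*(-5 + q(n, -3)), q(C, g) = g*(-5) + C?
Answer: 1053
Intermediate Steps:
q(C, g) = C - 5*g (q(C, g) = -5*g + C = C - 5*g)
N(n, w) = (4 + n)*(10 + n) (N(n, w) = (n + 4)*(-5 + (n - 5*(-3))) = (4 + n)*(-5 + (n + 15)) = (4 + n)*(-5 + (15 + n)) = (4 + n)*(10 + n))
W(F, E) = 27 (W(F, E) = 40 - 1*(-1) - (15 - 1) = 40 + 1 - 1*14 = 40 + 1 - 14 = 27)
W(3, -1)*((21 + 14) + (-3 + 5)²) = 27*((21 + 14) + (-3 + 5)²) = 27*(35 + 2²) = 27*(35 + 4) = 27*39 = 1053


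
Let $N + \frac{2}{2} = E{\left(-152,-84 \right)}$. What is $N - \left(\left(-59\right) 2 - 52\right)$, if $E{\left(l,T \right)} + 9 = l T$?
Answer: $12928$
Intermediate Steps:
$E{\left(l,T \right)} = -9 + T l$ ($E{\left(l,T \right)} = -9 + l T = -9 + T l$)
$N = 12758$ ($N = -1 - -12759 = -1 + \left(-9 + 12768\right) = -1 + 12759 = 12758$)
$N - \left(\left(-59\right) 2 - 52\right) = 12758 - \left(\left(-59\right) 2 - 52\right) = 12758 - \left(-118 - 52\right) = 12758 - -170 = 12758 + 170 = 12928$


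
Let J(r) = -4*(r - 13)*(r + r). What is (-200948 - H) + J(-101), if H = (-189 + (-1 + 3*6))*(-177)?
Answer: -323504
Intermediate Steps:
J(r) = -8*r*(-13 + r) (J(r) = -4*(-13 + r)*2*r = -8*r*(-13 + r))
H = 30444 (H = (-189 + (-1 + 18))*(-177) = (-189 + 17)*(-177) = -172*(-177) = 30444)
(-200948 - H) + J(-101) = (-200948 - 1*30444) + 8*(-101)*(13 - 1*(-101)) = (-200948 - 30444) + 8*(-101)*(13 + 101) = -231392 + 8*(-101)*114 = -231392 - 92112 = -323504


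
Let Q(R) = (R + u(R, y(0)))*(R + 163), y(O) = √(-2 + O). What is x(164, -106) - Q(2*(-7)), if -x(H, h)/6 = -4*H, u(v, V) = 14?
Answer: 3936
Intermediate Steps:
x(H, h) = 24*H (x(H, h) = -(-24)*H = 24*H)
Q(R) = (14 + R)*(163 + R) (Q(R) = (R + 14)*(R + 163) = (14 + R)*(163 + R))
x(164, -106) - Q(2*(-7)) = 24*164 - (2282 + (2*(-7))² + 177*(2*(-7))) = 3936 - (2282 + (-14)² + 177*(-14)) = 3936 - (2282 + 196 - 2478) = 3936 - 1*0 = 3936 + 0 = 3936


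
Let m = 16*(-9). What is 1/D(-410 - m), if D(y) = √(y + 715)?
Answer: √449/449 ≈ 0.047193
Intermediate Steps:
m = -144
D(y) = √(715 + y)
1/D(-410 - m) = 1/(√(715 + (-410 - 1*(-144)))) = 1/(√(715 + (-410 + 144))) = 1/(√(715 - 266)) = 1/(√449) = √449/449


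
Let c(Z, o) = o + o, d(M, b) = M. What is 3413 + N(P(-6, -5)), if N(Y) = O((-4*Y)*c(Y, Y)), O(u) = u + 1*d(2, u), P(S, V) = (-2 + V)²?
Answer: -15793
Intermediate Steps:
c(Z, o) = 2*o
O(u) = 2 + u (O(u) = u + 1*2 = u + 2 = 2 + u)
N(Y) = 2 - 8*Y² (N(Y) = 2 + (-4*Y)*(2*Y) = 2 - 8*Y²)
3413 + N(P(-6, -5)) = 3413 + (2 - 8*(-2 - 5)⁴) = 3413 + (2 - 8*((-7)²)²) = 3413 + (2 - 8*49²) = 3413 + (2 - 8*2401) = 3413 + (2 - 19208) = 3413 - 19206 = -15793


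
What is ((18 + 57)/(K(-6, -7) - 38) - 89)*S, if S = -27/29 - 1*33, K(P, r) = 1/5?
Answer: 1880096/609 ≈ 3087.2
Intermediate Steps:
K(P, r) = ⅕
S = -984/29 (S = -27*1/29 - 33 = -27/29 - 33 = -984/29 ≈ -33.931)
((18 + 57)/(K(-6, -7) - 38) - 89)*S = ((18 + 57)/(⅕ - 38) - 89)*(-984/29) = (75/(-189/5) - 89)*(-984/29) = (75*(-5/189) - 89)*(-984/29) = (-125/63 - 89)*(-984/29) = -5732/63*(-984/29) = 1880096/609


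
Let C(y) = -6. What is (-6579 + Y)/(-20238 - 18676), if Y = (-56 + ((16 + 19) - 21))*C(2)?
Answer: 6327/38914 ≈ 0.16259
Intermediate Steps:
Y = 252 (Y = (-56 + ((16 + 19) - 21))*(-6) = (-56 + (35 - 21))*(-6) = (-56 + 14)*(-6) = -42*(-6) = 252)
(-6579 + Y)/(-20238 - 18676) = (-6579 + 252)/(-20238 - 18676) = -6327/(-38914) = -6327*(-1/38914) = 6327/38914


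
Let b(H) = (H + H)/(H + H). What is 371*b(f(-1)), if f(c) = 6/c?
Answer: 371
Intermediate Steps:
b(H) = 1 (b(H) = (2*H)/((2*H)) = (2*H)*(1/(2*H)) = 1)
371*b(f(-1)) = 371*1 = 371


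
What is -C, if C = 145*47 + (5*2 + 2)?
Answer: -6827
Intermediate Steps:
C = 6827 (C = 6815 + (10 + 2) = 6815 + 12 = 6827)
-C = -1*6827 = -6827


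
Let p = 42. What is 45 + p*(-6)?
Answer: -207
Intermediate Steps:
45 + p*(-6) = 45 + 42*(-6) = 45 - 252 = -207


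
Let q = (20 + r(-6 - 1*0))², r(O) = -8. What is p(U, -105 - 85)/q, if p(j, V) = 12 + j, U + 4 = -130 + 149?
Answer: 3/16 ≈ 0.18750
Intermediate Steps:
U = 15 (U = -4 + (-130 + 149) = -4 + 19 = 15)
q = 144 (q = (20 - 8)² = 12² = 144)
p(U, -105 - 85)/q = (12 + 15)/144 = 27*(1/144) = 3/16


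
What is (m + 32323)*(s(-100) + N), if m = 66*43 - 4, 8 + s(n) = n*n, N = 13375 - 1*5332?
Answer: 634056495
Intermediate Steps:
N = 8043 (N = 13375 - 5332 = 8043)
s(n) = -8 + n² (s(n) = -8 + n*n = -8 + n²)
m = 2834 (m = 2838 - 4 = 2834)
(m + 32323)*(s(-100) + N) = (2834 + 32323)*((-8 + (-100)²) + 8043) = 35157*((-8 + 10000) + 8043) = 35157*(9992 + 8043) = 35157*18035 = 634056495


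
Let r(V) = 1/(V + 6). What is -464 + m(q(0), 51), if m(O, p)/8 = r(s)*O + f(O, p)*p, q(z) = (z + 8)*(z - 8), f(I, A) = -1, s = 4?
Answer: -4616/5 ≈ -923.20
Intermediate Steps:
r(V) = 1/(6 + V)
q(z) = (-8 + z)*(8 + z) (q(z) = (8 + z)*(-8 + z) = (-8 + z)*(8 + z))
m(O, p) = -8*p + 4*O/5 (m(O, p) = 8*(O/(6 + 4) - p) = 8*(O/10 - p) = 8*(-p + O/10) = -8*p + 4*O/5)
-464 + m(q(0), 51) = -464 + (-8*51 + 4*(-64 + 0**2)/5) = -464 + (-408 + 4*(-64 + 0)/5) = -464 + (-408 + (4/5)*(-64)) = -464 + (-408 - 256/5) = -464 - 2296/5 = -4616/5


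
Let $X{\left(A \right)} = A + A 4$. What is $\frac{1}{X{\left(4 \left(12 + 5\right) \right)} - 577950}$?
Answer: $- \frac{1}{577610} \approx -1.7313 \cdot 10^{-6}$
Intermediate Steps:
$X{\left(A \right)} = 5 A$ ($X{\left(A \right)} = A + 4 A = 5 A$)
$\frac{1}{X{\left(4 \left(12 + 5\right) \right)} - 577950} = \frac{1}{5 \cdot 4 \left(12 + 5\right) - 577950} = \frac{1}{5 \cdot 4 \cdot 17 - 577950} = \frac{1}{5 \cdot 68 - 577950} = \frac{1}{340 - 577950} = \frac{1}{-577610} = - \frac{1}{577610}$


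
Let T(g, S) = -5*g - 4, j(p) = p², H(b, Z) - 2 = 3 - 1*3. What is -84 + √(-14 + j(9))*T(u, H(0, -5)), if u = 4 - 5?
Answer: -84 + √67 ≈ -75.815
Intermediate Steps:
H(b, Z) = 2 (H(b, Z) = 2 + (3 - 1*3) = 2 + (3 - 3) = 2 + 0 = 2)
u = -1
T(g, S) = -4 - 5*g
-84 + √(-14 + j(9))*T(u, H(0, -5)) = -84 + √(-14 + 9²)*(-4 - 5*(-1)) = -84 + √(-14 + 81)*(-4 + 5) = -84 + √67*1 = -84 + √67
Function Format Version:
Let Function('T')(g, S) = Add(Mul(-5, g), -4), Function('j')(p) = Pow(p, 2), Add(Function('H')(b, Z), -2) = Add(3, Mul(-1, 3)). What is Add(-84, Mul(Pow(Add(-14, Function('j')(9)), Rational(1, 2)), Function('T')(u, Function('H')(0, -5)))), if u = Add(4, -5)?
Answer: Add(-84, Pow(67, Rational(1, 2))) ≈ -75.815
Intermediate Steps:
Function('H')(b, Z) = 2 (Function('H')(b, Z) = Add(2, Add(3, Mul(-1, 3))) = Add(2, Add(3, -3)) = Add(2, 0) = 2)
u = -1
Function('T')(g, S) = Add(-4, Mul(-5, g))
Add(-84, Mul(Pow(Add(-14, Function('j')(9)), Rational(1, 2)), Function('T')(u, Function('H')(0, -5)))) = Add(-84, Mul(Pow(Add(-14, Pow(9, 2)), Rational(1, 2)), Add(-4, Mul(-5, -1)))) = Add(-84, Mul(Pow(Add(-14, 81), Rational(1, 2)), Add(-4, 5))) = Add(-84, Mul(Pow(67, Rational(1, 2)), 1)) = Add(-84, Pow(67, Rational(1, 2)))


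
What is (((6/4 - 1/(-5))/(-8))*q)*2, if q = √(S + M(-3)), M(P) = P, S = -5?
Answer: -17*I*√2/20 ≈ -1.2021*I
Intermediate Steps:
q = 2*I*√2 (q = √(-5 - 3) = √(-8) = 2*I*√2 ≈ 2.8284*I)
(((6/4 - 1/(-5))/(-8))*q)*2 = (((6/4 - 1/(-5))/(-8))*(2*I*√2))*2 = (((6*(¼) - 1*(-⅕))*(-⅛))*(2*I*√2))*2 = (((3/2 + ⅕)*(-⅛))*(2*I*√2))*2 = (((17/10)*(-⅛))*(2*I*√2))*2 = -17*I*√2/40*2 = -17*I*√2/20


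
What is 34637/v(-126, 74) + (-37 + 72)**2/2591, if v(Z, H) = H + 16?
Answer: 89854717/233190 ≈ 385.33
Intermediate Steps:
v(Z, H) = 16 + H
34637/v(-126, 74) + (-37 + 72)**2/2591 = 34637/(16 + 74) + (-37 + 72)**2/2591 = 34637/90 + 35**2*(1/2591) = 34637*(1/90) + 1225*(1/2591) = 34637/90 + 1225/2591 = 89854717/233190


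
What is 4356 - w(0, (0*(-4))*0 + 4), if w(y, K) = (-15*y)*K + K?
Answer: 4352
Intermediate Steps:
w(y, K) = K - 15*K*y (w(y, K) = -15*K*y + K = K - 15*K*y)
4356 - w(0, (0*(-4))*0 + 4) = 4356 - ((0*(-4))*0 + 4)*(1 - 15*0) = 4356 - (0*0 + 4)*(1 + 0) = 4356 - (0 + 4) = 4356 - 4 = 4352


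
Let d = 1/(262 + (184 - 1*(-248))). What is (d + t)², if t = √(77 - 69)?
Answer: 3853089/481636 + 2*√2/347 ≈ 8.0081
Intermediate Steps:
t = 2*√2 (t = √8 = 2*√2 ≈ 2.8284)
d = 1/694 (d = 1/(262 + (184 + 248)) = 1/(262 + 432) = 1/694 ≈ 0.0014409)
(d + t)² = (1/694 + 2*√2)²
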